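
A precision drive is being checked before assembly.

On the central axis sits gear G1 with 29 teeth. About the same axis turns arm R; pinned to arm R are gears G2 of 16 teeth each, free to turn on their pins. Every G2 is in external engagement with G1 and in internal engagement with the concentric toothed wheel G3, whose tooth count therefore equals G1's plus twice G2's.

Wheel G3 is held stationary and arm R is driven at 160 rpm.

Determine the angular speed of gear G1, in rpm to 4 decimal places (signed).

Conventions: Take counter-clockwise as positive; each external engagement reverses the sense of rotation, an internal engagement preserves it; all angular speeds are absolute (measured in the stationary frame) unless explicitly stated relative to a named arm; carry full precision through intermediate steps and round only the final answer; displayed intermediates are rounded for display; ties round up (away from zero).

+496.5517 rpm

planetary set (29T centre, 16T on arm, 61T internal) — Willis relation
normalise by the input: solve with ω_arm = 1, then scale by 160 rpm
ring teeth: 29 + 2·16 = 61
29(ω_sun−ω_arm) = −61(ω_ring−ω_arm),  ω_ring = 0, ω_arm = 1
ω_sun = 1 − (61/29)(0−1) = 90/29
scale: ω_sun = 90/29 × 160 rpm = +496.5517 rpm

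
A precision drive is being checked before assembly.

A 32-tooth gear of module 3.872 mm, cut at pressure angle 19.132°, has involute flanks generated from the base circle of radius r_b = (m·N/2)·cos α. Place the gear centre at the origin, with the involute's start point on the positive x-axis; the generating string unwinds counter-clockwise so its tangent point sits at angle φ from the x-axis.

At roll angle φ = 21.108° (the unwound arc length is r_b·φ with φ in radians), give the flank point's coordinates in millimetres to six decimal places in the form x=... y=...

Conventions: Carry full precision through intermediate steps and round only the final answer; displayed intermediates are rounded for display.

x=62.368290 y=0.962334

topology: single-mesh involute geometry — m = 3.872, N = 32
pitch radius r_p = m·N/2 = 3.872·32/2 = 61.952000
base radius r_b = r_p·cos α = 61.952000·cos 19.132° = 58.530144
roll angle φ = 21.108° = 0.36840410 rad
x = r_b·(cos φ + φ·sin φ) = 62.368290
y = r_b·(sin φ − φ·cos φ) = 0.962334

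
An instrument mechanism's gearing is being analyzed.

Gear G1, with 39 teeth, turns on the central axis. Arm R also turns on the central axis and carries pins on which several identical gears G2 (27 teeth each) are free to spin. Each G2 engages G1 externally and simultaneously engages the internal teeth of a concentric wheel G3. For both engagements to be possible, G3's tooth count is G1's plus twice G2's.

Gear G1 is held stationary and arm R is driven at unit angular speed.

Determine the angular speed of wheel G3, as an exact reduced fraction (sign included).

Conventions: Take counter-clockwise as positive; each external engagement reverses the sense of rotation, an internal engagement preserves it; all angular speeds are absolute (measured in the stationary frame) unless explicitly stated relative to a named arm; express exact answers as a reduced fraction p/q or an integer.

44/31

planetary set (39T centre, 27T on arm, 93T internal) — Willis relation
ring teeth: 39 + 2·27 = 93
39(ω_sun−ω_arm) = −93(ω_ring−ω_arm),  ω_sun = 0, ω_arm = 1
ω_ring = 1 − (39/93)(0−1) = 44/31
exact speed ratio = 44/31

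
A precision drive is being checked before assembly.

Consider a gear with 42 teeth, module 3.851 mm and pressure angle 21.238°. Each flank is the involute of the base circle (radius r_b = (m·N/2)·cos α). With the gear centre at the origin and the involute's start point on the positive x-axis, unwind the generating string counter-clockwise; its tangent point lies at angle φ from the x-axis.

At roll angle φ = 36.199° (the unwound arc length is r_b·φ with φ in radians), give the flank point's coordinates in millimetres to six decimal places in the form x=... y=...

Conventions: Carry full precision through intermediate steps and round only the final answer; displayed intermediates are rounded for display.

x=88.954335 y=6.087135

class = single-mesh tooth geometry [base-circle involute, m = 3.851, 42T]
pitch radius r_p = m·N/2 = 3.851·42/2 = 80.871000
base radius r_b = r_p·cos α = 80.871000·cos 21.238° = 75.378546
roll angle φ = 36.199° = 0.63179174 rad
x = r_b·(cos φ + φ·sin φ) = 88.954335
y = r_b·(sin φ − φ·cos φ) = 6.087135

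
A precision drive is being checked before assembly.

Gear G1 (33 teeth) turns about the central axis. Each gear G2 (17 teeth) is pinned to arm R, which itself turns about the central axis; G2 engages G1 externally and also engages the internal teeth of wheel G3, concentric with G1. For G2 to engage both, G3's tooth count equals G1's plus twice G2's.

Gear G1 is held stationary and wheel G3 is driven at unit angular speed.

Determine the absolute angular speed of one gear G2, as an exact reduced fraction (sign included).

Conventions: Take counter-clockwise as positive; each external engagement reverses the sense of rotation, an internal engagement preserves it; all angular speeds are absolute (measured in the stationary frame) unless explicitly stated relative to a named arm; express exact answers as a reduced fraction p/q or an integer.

planetary set (33T centre, 17T on arm, 67T internal) — Willis relation
ring teeth: 33 + 2·17 = 67
33(ω_sun−ω_arm) = −67(ω_ring−ω_arm),  ω_sun = 0, ω_ring = 1
33(0−ω_arm) = −67(1−ω_arm)  ⇒  100·ω_arm = 67  ⇒  ω_arm = 67/100
sun–planet mesh: 33·(0−67/100) = −17·(ω_p−ω_arm)  ⇒  ω_p−ω_arm = 2211/1700
ω_p = 67/100 + 2211/1700 = 67/34
exact speed ratio = 67/34

67/34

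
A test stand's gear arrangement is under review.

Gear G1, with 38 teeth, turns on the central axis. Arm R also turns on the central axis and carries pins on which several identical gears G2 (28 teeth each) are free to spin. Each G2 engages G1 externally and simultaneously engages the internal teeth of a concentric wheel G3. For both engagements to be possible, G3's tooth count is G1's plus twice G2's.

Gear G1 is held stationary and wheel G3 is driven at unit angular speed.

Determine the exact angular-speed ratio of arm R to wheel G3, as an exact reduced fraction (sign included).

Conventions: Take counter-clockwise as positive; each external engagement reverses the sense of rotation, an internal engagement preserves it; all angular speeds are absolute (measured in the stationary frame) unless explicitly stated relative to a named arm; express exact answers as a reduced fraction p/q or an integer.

planetary set (38T centre, 28T on arm, 94T internal) — Willis relation
ring teeth: 38 + 2·28 = 94
38(ω_sun−ω_arm) = −94(ω_ring−ω_arm),  ω_sun = 0, ω_ring = 1
38(0−ω_arm) = −94(1−ω_arm)  ⇒  132·ω_arm = 94  ⇒  ω_arm = 47/66
ω_out/ω_in = 47/66

47/66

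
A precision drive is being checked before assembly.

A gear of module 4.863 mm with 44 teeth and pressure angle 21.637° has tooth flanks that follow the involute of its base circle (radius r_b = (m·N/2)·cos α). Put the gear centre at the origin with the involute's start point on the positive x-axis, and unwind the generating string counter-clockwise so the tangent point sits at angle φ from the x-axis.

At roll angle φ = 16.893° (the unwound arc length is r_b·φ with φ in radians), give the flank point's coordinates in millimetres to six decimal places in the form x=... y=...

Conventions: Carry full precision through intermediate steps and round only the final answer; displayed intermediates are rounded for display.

class = single-mesh tooth geometry [base-circle involute, m = 4.863, 44T]
pitch radius r_p = m·N/2 = 4.863·44/2 = 106.986000
base radius r_b = r_p·cos α = 106.986000·cos 21.637° = 99.447613
roll angle φ = 16.893° = 0.29483847 rad
x = r_b·(cos φ + φ·sin φ) = 103.676605
y = r_b·(sin φ − φ·cos φ) = 0.842259

x=103.676605 y=0.842259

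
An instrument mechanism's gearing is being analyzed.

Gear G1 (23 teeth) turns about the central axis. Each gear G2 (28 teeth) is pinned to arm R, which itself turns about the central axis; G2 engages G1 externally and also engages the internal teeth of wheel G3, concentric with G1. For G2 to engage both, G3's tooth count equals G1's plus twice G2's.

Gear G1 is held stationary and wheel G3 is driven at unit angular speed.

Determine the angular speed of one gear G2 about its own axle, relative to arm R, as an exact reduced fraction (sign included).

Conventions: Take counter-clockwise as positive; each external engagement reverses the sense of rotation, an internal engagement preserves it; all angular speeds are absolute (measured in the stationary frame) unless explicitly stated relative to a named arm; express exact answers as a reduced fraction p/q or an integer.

topology: planetary set — G1 23T / G2 28T / G3 79T, arm = carrier (Willis)
ring teeth: 23 + 2·28 = 79
23(ω_sun−ω_arm) = −79(ω_ring−ω_arm),  ω_sun = 0, ω_ring = 1
23(0−ω_arm) = −79(1−ω_arm)  ⇒  102·ω_arm = 79  ⇒  ω_arm = 79/102
sun–planet mesh: 23·(0−79/102) = −28·(ω_p−ω_arm)  ⇒  ω_p−ω_arm = 1817/2856
exact speed ratio = 1817/2856

1817/2856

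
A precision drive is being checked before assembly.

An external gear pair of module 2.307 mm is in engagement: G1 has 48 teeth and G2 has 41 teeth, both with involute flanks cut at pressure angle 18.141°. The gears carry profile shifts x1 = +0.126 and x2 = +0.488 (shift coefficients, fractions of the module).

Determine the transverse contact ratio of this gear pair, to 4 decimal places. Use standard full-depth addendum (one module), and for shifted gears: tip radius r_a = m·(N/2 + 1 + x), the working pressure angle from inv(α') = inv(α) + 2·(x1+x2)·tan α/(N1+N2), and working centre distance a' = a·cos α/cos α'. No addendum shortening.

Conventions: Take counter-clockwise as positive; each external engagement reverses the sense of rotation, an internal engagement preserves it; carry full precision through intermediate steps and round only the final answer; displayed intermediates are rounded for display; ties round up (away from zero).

1.7149

recognized (one external pair, fixed centres): single-mesh tooth geometry, m = 2.307, N1 = 48, N2 = 41
base radii: r_b1 = 52.615832, r_b2 = 44.942690
tip radii: r_a1 = 57.965682, r_a2 = 50.726316
inv(α') = inv(18.141°) + 2·(+0.126+0.488)·tan α/(48+41) = 0.01554315  ⇒  α' = 20.27222°
a' = a·cos α / cos α' = 102.6615·cos 18.141°/cos 20.27222° = 104.000630
action lengths: √(r_a1²−r_b1²) = 24.322715, √(r_a2²−r_b2²) = 23.522622
base pitch p_b = π·m·cos α = 6.887396
CR = (24.322715 + 23.522622 − 104.000630·sin 20.27222°)/6.887396 = 1.714887
contact ratio ≈ 1.7149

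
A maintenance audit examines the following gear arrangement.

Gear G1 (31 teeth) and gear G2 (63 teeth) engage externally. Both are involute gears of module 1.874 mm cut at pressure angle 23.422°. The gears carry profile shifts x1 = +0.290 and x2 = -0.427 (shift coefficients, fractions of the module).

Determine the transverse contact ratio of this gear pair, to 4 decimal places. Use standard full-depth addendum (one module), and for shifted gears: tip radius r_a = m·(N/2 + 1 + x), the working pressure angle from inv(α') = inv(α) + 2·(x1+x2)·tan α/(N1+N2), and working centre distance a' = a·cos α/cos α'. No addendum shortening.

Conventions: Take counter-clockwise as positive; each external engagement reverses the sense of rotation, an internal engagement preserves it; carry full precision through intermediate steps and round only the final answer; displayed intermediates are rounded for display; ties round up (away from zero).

single-mesh involute tooth geometry (31T engaging 63T at module 1.874)
base radii: r_b1 = 26.653587, r_b2 = 54.166967
tip radii: r_a1 = 31.464460, r_a2 = 60.104802
inv(α') = inv(23.422°) + 2·(+0.290-0.427)·tan α/(31+63) = 0.02314086  ⇒  α' = 23.02914°
a' = a·cos α / cos α' = 88.0780·cos 23.422°/cos 23.02914° = 87.819219
action lengths: √(r_a1²−r_b1²) = 16.721200, √(r_a2²−r_b2²) = 26.048548
base pitch p_b = π·m·cos α = 5.402240
CR = (16.721200 + 26.048548 − 87.819219·sin 23.02914°)/5.402240 = 1.557675
contact ratio ≈ 1.5577

1.5577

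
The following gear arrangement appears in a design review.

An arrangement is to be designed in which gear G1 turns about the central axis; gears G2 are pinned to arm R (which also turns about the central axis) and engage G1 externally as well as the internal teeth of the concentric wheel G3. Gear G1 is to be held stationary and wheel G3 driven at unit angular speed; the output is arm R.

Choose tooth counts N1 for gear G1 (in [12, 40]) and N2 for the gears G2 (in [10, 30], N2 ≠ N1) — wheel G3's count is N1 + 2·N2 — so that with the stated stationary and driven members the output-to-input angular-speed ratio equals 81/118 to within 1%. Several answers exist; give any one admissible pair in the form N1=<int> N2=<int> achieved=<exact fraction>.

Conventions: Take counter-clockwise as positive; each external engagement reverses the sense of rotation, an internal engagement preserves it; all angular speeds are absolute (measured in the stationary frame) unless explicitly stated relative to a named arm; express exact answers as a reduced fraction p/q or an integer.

planetary set to be sized for 81/118 (Willis relation)
Willis with ω_sun = 0: ω_arm/ω_ring = N3/(N1+N3); set equal to 81/118  ⇒  N3/N1 = (81/118)/(1 − 81/118) = 81/37
N3 = N1 + 2·N2  ⇒  N2/N1 = (N3/N1 − 1)/2 = (81/37 − 1)/2 = 22/37
smallest multiple with N1 ≥ 12 and N2 ≥ 10: k = 1  ⇒  N1 = 1·37 = 37, N2 = 1·22 = 22 (N1 ≤ 40, N2 ≤ 30, N2 ≠ N1 ✓), N3 = 37 + 2·22 = 81
check: N3/(N1+N3) with N1 = 37, N3 = 81 gives 81/118; |achieved − target| = 0 ≤ 81/11800 ✓

N1=37 N2=22 achieved=81/118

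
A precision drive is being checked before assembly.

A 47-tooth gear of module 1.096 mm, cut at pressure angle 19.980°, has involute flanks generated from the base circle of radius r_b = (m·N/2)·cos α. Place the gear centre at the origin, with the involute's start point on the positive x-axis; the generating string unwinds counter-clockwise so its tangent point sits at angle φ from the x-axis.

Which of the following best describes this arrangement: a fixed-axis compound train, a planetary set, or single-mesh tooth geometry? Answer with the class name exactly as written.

single-mesh tooth geometry

topology: single-mesh involute geometry — m = 1.096, N = 47
classification: single-mesh tooth geometry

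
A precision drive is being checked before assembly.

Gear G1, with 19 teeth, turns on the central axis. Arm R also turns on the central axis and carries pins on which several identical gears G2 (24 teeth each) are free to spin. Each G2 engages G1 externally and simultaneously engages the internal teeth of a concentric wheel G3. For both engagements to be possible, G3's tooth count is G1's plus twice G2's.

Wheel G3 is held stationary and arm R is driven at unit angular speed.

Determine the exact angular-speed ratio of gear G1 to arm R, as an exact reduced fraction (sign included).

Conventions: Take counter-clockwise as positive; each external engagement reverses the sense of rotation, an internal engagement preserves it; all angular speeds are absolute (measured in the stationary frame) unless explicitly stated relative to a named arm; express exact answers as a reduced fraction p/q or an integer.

86/19

topology: planetary set — G1 19T / G2 24T / G3 67T, arm = carrier (Willis)
ring teeth: 19 + 2·24 = 67
19(ω_sun−ω_arm) = −67(ω_ring−ω_arm),  ω_ring = 0, ω_arm = 1
ω_sun = 1 − (67/19)(0−1) = 86/19
ω_out/ω_in = 86/19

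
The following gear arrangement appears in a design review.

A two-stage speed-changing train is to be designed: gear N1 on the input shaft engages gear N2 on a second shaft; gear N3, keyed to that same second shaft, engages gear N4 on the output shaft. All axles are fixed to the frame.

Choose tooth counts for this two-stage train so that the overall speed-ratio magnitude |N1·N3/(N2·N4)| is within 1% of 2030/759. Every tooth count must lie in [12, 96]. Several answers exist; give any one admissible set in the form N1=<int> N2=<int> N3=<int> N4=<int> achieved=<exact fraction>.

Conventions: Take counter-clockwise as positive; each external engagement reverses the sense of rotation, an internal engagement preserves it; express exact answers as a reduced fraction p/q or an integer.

2-stage fixed-axis compound train for ratio 2030/759
target = 2030/759 in lowest terms: an exact hit needs N1·N3 = k·2030 and N2·N4 = k·759 for one integer k, every count in [12, 96]; additionally prefer no 1:1 stage (N1 ≠ N2, N3 ≠ N4)
k = 1: N1·N3 = 2030 = 29·70, N2·N4 = 759 = 23·33
achieved = 29·70/(23·33) = 2030/759; |achieved − target| = 0 ≤ 203/7590 ✓

N1=29 N2=23 N3=70 N4=33 achieved=2030/759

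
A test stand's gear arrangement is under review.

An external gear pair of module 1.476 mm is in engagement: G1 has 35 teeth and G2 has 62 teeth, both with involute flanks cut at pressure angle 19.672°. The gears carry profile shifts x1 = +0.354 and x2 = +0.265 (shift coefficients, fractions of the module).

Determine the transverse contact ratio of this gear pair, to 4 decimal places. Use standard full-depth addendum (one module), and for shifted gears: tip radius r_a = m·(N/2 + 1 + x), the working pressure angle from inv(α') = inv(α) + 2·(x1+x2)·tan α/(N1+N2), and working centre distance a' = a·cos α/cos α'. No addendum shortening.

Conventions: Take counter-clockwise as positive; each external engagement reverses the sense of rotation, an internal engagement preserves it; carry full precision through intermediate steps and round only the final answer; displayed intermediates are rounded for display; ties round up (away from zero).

1.6555

single-mesh involute tooth geometry (35T engaging 62T at module 1.476)
base radii: r_b1 = 24.322436, r_b2 = 43.085459
tip radii: r_a1 = 27.828504, r_a2 = 47.623140
inv(α') = inv(19.672°) + 2·(+0.354+0.265)·tan α/(35+62) = 0.01872216  ⇒  α' = 21.52120°
a' = a·cos α / cos α' = 71.5860·cos 19.672°/cos 21.52120° = 72.459644
action lengths: √(r_a1²−r_b1²) = 13.522009, √(r_a2²−r_b2²) = 20.288093
base pitch p_b = π·m·cos α = 4.366354
CR = (13.522009 + 20.288093 − 72.459644·sin 21.52120°)/4.366354 = 1.655526
contact ratio ≈ 1.6555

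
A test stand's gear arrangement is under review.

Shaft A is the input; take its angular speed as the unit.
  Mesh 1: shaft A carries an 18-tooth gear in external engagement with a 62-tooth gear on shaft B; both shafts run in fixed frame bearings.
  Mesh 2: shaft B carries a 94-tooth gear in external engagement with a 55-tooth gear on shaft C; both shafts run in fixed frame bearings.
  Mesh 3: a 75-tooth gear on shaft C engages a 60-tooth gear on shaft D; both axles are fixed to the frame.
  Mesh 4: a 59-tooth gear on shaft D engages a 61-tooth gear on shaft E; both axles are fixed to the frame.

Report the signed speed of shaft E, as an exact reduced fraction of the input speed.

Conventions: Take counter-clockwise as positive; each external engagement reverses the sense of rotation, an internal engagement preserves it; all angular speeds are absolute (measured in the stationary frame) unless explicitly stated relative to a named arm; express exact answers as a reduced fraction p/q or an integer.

24957/41602

4-mesh fixed-axis compound train (all bearings frame-fixed)
mesh 1 [18T→62T]: |ω|/ω_in = 1×18/62 = 9/31, sense flips to −
mesh 2 [94T→55T]: |ω|/ω_in = (9/31)×94/55 = 846/1705, sense flips to +
mesh 3 [75T→60T]: |ω|/ω_in = (846/1705)×75/60 = 423/682, sense flips to −
mesh 4 [59T→61T]: |ω|/ω_in = (423/682)×59/61 = 24957/41602, sense flips to +
signed output speed (× input speed) = 24957/41602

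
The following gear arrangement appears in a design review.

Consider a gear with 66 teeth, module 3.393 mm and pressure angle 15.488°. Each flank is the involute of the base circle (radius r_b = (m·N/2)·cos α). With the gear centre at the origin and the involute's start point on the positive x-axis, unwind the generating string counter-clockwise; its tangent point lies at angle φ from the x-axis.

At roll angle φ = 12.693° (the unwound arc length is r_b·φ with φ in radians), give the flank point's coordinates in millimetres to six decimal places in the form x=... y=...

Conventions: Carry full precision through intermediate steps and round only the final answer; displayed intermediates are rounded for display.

x=110.518414 y=0.389139

recognized (one wheel, involute flank): single-mesh tooth geometry, m = 3.393, N = 66
pitch radius r_p = m·N/2 = 3.393·66/2 = 111.969000
base radius r_b = r_p·cos α = 111.969000·cos 15.488° = 107.903003
roll angle φ = 12.693° = 0.22153464 rad
x = r_b·(cos φ + φ·sin φ) = 110.518414
y = r_b·(sin φ − φ·cos φ) = 0.389139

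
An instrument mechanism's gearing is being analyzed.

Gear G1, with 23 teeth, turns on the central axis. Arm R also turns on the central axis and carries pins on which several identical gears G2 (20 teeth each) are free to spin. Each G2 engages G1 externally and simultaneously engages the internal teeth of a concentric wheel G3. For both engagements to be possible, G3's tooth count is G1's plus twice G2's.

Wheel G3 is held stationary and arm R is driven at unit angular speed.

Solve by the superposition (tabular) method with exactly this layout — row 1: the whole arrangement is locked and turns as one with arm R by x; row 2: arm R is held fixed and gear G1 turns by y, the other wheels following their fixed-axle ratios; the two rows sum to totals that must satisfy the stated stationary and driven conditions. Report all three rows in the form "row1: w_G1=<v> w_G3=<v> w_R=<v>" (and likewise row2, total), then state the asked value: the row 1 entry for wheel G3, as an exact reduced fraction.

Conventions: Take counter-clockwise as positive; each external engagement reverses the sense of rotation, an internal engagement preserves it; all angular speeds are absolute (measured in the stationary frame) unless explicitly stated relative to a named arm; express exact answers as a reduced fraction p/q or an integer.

planetary set (23T centre, 20T on arm, 63T internal) — Willis relation
row 1: whole set turns with the arm by x
row 2: sun turns y, ring = −(23/63)·y, arm 0
boundary: total ω_ring = x − (23/63)·y = 0 and total ω_arm = x = 1  ⇒  y = 63/23, x = 1
row 2 ring = −(23/63)·63/23 = -1
totals (row 1 + row 2): sun 1 + 63/23 = 86/23, ring 1 + (-1) = 0, arm 1 + 0 = 1
asked cell (row1, ring) = 1

row1: w_G1=1 w_G3=1 w_R=1
row2: w_G1=63/23 w_G3=-1 w_R=0
total: w_G1=86/23 w_G3=0 w_R=1
asked value: 1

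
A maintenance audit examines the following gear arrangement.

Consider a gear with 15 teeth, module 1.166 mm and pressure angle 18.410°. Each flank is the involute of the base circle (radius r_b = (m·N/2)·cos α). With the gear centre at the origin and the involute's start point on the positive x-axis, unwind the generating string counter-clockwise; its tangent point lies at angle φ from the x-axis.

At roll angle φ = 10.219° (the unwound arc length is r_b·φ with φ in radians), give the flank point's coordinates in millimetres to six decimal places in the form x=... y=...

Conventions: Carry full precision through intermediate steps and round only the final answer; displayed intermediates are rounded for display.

single-mesh involute tooth geometry (15T wheel at module 1.166)
pitch radius r_p = m·N/2 = 1.166·15/2 = 8.745000
base radius r_b = r_p·cos α = 8.745000·cos 18.410° = 8.297439
roll angle φ = 10.219° = 0.17835520 rad
x = r_b·(cos φ + φ·sin φ) = 8.428364
y = r_b·(sin φ − φ·cos φ) = 0.015642

x=8.428364 y=0.015642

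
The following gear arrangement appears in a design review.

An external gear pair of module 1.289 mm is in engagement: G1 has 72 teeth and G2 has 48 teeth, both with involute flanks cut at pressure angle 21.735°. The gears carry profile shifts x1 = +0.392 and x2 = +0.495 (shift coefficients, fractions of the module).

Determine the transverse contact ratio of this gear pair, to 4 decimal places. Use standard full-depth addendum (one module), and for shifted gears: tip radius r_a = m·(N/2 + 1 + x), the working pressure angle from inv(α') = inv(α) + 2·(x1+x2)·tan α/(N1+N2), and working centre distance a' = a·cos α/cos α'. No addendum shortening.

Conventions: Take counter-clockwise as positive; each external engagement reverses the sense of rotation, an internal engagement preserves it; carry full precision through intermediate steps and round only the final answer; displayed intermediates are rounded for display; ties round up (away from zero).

1.6022

single-mesh involute tooth geometry (72T engaging 48T at module 1.289)
base radii: r_b1 = 43.104979, r_b2 = 28.736652
tip radii: r_a1 = 48.198288, r_a2 = 32.863055
inv(α') = inv(21.735°) + 2·(+0.392+0.495)·tan α/(72+48) = 0.02520226  ⇒  α' = 23.66306°
a' = a·cos α / cos α' = 77.3400·cos 21.735°/cos 23.66306° = 78.436446
action lengths: √(r_a1²−r_b1²) = 21.564688, √(r_a2²−r_b2²) = 15.943186
base pitch p_b = π·m·cos α = 3.761619
CR = (21.564688 + 15.943186 − 78.436446·sin 23.66306°)/3.761619 = 1.602190
contact ratio ≈ 1.6022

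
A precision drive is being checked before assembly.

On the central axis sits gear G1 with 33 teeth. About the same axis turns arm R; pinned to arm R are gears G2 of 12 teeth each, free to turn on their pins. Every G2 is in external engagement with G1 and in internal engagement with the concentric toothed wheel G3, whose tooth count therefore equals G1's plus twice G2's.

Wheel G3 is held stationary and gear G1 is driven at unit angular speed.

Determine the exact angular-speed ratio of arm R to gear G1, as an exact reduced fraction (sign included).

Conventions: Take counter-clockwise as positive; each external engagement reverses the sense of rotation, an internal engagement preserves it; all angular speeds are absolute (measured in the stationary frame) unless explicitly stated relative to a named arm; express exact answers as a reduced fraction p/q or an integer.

11/30

class = planetary set [G3 = 33+2·12 = 57; Willis about the carrier]
ring teeth: 33 + 2·12 = 57
33(ω_sun−ω_arm) = −57(ω_ring−ω_arm),  ω_ring = 0, ω_sun = 1
33(1−ω_arm) = −57(0−ω_arm)  ⇒  90·ω_arm = 33  ⇒  ω_arm = 11/30
ω_out/ω_in = 11/30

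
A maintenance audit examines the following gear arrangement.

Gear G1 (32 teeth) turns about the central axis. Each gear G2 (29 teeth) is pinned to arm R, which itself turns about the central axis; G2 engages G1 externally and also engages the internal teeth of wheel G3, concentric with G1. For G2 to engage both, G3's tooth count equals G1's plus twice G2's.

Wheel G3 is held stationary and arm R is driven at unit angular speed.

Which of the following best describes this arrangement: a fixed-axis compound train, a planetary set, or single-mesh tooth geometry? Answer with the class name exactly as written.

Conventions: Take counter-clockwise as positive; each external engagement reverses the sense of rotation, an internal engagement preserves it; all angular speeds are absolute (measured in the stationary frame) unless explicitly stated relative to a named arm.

planetary set (32T centre, 29T on arm, 90T internal) — Willis relation
classification: planetary set

planetary set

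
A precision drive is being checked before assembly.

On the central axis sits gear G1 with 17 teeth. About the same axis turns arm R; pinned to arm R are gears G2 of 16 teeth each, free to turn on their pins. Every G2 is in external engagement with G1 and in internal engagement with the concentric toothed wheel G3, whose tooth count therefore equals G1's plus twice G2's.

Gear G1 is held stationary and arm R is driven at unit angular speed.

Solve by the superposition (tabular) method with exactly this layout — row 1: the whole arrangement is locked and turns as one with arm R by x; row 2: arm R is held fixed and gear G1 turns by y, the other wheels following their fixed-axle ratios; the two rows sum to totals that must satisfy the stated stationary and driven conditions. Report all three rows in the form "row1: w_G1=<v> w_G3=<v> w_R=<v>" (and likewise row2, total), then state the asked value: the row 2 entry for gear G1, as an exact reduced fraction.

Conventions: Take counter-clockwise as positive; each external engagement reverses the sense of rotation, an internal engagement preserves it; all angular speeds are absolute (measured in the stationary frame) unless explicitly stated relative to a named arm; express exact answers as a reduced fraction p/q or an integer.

row1: w_G1=1 w_G3=1 w_R=1
row2: w_G1=-1 w_G3=17/49 w_R=0
total: w_G1=0 w_G3=66/49 w_R=1
asked value: -1

topology: planetary set — G1 17T / G2 16T / G3 49T, arm = carrier (Willis)
row 1 — lock + rotate with arm: ω_sun = ω_ring = ω_arm = x
row 2: sun turns y, ring = −(17/49)·y, arm 0
boundary: total ω_sun = x + y = 0 and total ω_arm = x = 1  ⇒  y = -1, x = 1
row 2 ring = −(17/49)·(-1) = 17/49
totals (row 1 + row 2): sun 1 + (-1) = 0, ring 1 + 17/49 = 66/49, arm 1 + 0 = 1
asked cell (row2, sun) = -1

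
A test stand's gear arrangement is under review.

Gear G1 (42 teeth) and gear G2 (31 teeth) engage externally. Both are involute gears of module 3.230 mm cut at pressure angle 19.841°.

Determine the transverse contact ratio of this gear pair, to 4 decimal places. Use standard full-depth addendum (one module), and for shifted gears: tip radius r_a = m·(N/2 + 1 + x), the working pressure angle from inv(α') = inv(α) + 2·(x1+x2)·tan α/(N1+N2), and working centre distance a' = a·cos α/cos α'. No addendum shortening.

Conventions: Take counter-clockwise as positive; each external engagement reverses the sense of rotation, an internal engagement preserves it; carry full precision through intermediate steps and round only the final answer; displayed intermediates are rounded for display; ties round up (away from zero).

topology: single-mesh involute geometry — m = 3.230, 42T/31T pair
base radii: r_b1 = 63.803485, r_b2 = 47.093048
tip radii: r_a1 = 71.060000, r_a2 = 53.295000
no profile shift: α' = α, a' = a
action lengths: √(r_a1²−r_b1²) = 31.283206, √(r_a2²−r_b2²) = 24.951991
base pitch p_b = π·m·cos α = 9.544979
CR = (31.283206 + 24.951991 − 117.895000·sin 19.84100°)/9.544979 = 1.699357
contact ratio ≈ 1.6994

1.6994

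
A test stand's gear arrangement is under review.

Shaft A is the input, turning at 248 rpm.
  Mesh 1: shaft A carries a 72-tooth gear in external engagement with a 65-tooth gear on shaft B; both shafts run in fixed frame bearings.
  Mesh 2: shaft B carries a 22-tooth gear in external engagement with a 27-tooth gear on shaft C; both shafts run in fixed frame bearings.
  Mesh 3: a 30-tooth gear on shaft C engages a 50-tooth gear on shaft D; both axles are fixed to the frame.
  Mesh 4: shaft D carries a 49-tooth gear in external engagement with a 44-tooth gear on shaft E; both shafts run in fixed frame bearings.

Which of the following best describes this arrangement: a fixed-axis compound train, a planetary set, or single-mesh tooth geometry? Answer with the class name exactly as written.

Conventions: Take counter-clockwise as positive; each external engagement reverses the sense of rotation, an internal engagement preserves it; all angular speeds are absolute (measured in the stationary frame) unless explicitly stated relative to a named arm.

recognized (5 fixed axles, 4 meshes): fixed-axis compound train
classification: fixed-axis compound train

fixed-axis compound train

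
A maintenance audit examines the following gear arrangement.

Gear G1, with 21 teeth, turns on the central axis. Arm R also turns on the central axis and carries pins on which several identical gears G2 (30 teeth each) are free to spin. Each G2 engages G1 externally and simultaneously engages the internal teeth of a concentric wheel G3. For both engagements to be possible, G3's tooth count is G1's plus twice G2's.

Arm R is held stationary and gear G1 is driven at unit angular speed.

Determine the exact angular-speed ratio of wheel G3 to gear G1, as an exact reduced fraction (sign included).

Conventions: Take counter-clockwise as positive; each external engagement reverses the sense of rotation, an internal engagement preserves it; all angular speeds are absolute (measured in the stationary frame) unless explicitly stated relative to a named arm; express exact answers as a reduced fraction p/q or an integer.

class = planetary set [G3 = 21+2·30 = 81; Willis about the carrier]
ring teeth: 21 + 2·30 = 81
21(ω_sun−ω_arm) = −81(ω_ring−ω_arm),  ω_arm = 0, ω_sun = 1
ω_ring = 0 − (21/81)(1−0) = -7/27
ω_out/ω_in = -7/27

-7/27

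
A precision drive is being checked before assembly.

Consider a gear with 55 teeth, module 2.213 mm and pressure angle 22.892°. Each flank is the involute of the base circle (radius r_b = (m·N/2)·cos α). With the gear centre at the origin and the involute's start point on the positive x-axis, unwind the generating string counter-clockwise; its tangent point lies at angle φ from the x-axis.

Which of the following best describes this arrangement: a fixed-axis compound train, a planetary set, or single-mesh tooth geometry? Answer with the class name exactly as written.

single-mesh tooth geometry

class = single-mesh tooth geometry [base-circle involute, m = 2.213, 55T]
classification: single-mesh tooth geometry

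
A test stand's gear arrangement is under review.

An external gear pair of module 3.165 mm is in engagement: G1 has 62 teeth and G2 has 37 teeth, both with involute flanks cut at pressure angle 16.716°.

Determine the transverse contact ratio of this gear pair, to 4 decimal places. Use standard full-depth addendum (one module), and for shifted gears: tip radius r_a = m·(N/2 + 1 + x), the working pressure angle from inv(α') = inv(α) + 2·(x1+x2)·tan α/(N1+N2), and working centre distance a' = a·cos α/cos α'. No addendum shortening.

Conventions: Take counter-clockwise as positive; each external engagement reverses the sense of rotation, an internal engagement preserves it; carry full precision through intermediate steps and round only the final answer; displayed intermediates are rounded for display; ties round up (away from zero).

1.9420

recognized (one external pair, fixed centres): single-mesh tooth geometry, m = 3.165, N1 = 62, N2 = 37
base radii: r_b1 = 93.968877, r_b2 = 56.078201
tip radii: r_a1 = 101.280000, r_a2 = 61.717500
no profile shift: α' = α, a' = a
action lengths: √(r_a1²−r_b1²) = 37.782119, √(r_a2²−r_b2²) = 25.773731
base pitch p_b = π·m·cos α = 9.522966
CR = (37.782119 + 25.773731 − 156.667500·sin 16.71600°)/9.522966 = 1.942031
contact ratio ≈ 1.9420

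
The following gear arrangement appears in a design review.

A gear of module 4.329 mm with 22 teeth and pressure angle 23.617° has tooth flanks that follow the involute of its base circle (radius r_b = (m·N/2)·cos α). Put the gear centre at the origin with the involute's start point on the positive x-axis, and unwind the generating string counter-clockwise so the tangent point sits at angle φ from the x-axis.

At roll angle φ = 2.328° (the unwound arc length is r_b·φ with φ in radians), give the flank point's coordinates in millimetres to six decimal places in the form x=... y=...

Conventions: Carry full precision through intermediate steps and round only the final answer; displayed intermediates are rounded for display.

x=43.666618 y=0.000975

class = single-mesh tooth geometry [base-circle involute, m = 4.329, 22T]
pitch radius r_p = m·N/2 = 4.329·22/2 = 47.619000
base radius r_b = r_p·cos α = 47.619000·cos 23.617° = 43.630618
roll angle φ = 2.328° = 0.04063126 rad
x = r_b·(cos φ + φ·sin φ) = 43.666618
y = r_b·(sin φ − φ·cos φ) = 0.000975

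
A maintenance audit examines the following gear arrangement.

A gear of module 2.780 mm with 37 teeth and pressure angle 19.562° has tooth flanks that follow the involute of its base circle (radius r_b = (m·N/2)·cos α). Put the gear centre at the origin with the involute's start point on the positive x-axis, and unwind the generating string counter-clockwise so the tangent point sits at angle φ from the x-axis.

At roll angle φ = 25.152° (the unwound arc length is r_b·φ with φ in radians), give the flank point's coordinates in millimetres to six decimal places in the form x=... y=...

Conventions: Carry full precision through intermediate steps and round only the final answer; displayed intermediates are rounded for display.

x=52.908337 y=1.340394

class = single-mesh tooth geometry [base-circle involute, m = 2.780, 37T]
pitch radius r_p = m·N/2 = 2.780·37/2 = 51.430000
base radius r_b = r_p·cos α = 51.430000·cos 19.562° = 48.461446
roll angle φ = 25.152° = 0.43898521 rad
x = r_b·(cos φ + φ·sin φ) = 52.908337
y = r_b·(sin φ − φ·cos φ) = 1.340394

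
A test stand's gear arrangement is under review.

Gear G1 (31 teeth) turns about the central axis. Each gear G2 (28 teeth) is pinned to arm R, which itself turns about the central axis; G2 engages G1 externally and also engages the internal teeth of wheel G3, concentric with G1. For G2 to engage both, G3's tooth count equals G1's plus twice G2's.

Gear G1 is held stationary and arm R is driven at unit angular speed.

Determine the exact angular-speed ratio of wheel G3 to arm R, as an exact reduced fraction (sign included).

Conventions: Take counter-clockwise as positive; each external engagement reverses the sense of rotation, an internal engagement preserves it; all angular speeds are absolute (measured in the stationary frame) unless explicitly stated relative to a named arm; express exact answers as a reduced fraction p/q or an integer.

118/87

class = planetary set [G3 = 31+2·28 = 87; Willis about the carrier]
ring teeth: 31 + 2·28 = 87
31(ω_sun−ω_arm) = −87(ω_ring−ω_arm),  ω_sun = 0, ω_arm = 1
ω_ring = 1 − (31/87)(0−1) = 118/87
ω_out/ω_in = 118/87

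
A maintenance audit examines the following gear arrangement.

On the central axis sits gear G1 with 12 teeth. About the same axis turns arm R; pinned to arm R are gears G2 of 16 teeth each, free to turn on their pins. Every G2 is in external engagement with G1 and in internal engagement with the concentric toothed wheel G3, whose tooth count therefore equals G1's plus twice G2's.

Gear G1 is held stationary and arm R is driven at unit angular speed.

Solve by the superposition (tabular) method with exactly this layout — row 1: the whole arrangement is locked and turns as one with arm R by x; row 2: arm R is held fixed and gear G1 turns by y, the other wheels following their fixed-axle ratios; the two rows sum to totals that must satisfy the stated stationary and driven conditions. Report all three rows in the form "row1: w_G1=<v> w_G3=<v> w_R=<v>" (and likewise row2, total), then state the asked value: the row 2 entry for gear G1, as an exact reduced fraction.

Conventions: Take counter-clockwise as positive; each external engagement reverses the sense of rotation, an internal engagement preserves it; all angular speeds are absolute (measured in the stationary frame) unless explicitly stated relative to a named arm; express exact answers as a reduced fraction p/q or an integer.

recognized (axles ride arm R): planetary set, 12/16/44 teeth
row 1 — lock + rotate with arm: ω_sun = ω_ring = ω_arm = x
superposition row 2 [arm held]: sun y, ring −(12/44)·y, arm 0
boundary: total ω_sun = x + y = 0 and total ω_arm = x = 1  ⇒  y = -1, x = 1
row 2 ring = −(12/44)·(-1) = 3/11
totals (row 1 + row 2): sun 1 + (-1) = 0, ring 1 + 3/11 = 14/11, arm 1 + 0 = 1
asked cell (row2, sun) = -1

row1: w_G1=1 w_G3=1 w_R=1
row2: w_G1=-1 w_G3=3/11 w_R=0
total: w_G1=0 w_G3=14/11 w_R=1
asked value: -1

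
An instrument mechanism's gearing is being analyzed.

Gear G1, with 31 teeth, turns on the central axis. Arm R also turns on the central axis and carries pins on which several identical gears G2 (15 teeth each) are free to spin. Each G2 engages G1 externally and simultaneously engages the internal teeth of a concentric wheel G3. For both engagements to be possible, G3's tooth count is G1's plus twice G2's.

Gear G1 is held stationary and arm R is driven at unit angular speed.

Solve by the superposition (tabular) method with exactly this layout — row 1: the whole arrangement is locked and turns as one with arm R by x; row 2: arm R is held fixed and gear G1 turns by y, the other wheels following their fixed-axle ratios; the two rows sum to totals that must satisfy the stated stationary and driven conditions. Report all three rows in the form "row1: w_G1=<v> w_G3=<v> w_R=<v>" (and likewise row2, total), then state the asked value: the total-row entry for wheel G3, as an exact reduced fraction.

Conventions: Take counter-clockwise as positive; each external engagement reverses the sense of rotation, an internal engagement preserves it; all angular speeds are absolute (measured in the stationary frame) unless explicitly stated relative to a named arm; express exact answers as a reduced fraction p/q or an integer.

row1: w_G1=1 w_G3=1 w_R=1
row2: w_G1=-1 w_G3=31/61 w_R=0
total: w_G1=0 w_G3=92/61 w_R=1
asked value: 92/61

topology: planetary set — G1 31T / G2 15T / G3 61T, arm = carrier (Willis)
superposition row 1 [locked train]: every member turns x
row 2 — arm fixed, fixed-axis ratios: sun y, ring −(31/61)·y, arm 0
boundary: total ω_sun = x + y = 0 and total ω_arm = x = 1  ⇒  y = -1, x = 1
row 2 ring = −(31/61)·(-1) = 31/61
totals (row 1 + row 2): sun 1 + (-1) = 0, ring 1 + 31/61 = 92/61, arm 1 + 0 = 1
asked cell (total, ring) = 92/61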